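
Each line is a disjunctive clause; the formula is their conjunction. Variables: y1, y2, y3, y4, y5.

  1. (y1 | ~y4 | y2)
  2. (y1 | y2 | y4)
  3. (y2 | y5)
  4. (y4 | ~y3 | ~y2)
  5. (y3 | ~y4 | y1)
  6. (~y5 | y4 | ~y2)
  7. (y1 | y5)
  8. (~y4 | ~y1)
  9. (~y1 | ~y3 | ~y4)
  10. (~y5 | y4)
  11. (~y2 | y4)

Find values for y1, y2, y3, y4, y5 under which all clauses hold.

y1=F, y2=T, y3=T, y4=T, y5=T

Check each clause:
  1. (y2 | y1 | ~y4) — y2 is true.
  2. (y2 | y4 | y1) — y2 is true.
  3. (y5 | y2) — y2 is true.
  4. (~y2 | y4 | ~y3) — y4 is true.
  5. (y1 | y3 | ~y4) — y3 is true.
  6. (y4 | ~y5 | ~y2) — y4 is true.
  7. (y5 | y1) — y5 is true.
  8. (~y4 | ~y1) — ~y1 is true.
  9. (~y1 | ~y4 | ~y3) — ~y1 is true.
  10. (y4 | ~y5) — y4 is true.
  11. (y4 | ~y2) — y4 is true.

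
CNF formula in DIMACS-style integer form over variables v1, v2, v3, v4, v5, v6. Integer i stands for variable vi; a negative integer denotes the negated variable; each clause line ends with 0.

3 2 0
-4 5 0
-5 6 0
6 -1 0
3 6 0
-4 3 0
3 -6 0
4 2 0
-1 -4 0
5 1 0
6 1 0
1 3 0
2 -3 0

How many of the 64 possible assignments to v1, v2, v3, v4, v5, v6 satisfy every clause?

4

Satisfying assignments:
  v1=F v2=T v3=T v4=F v5=T v6=T
  v1=F v2=T v3=T v4=T v5=T v6=T
  v1=T v2=T v3=T v4=F v5=F v6=T
  v1=T v2=T v3=T v4=F v5=T v6=T
That's 4 in total.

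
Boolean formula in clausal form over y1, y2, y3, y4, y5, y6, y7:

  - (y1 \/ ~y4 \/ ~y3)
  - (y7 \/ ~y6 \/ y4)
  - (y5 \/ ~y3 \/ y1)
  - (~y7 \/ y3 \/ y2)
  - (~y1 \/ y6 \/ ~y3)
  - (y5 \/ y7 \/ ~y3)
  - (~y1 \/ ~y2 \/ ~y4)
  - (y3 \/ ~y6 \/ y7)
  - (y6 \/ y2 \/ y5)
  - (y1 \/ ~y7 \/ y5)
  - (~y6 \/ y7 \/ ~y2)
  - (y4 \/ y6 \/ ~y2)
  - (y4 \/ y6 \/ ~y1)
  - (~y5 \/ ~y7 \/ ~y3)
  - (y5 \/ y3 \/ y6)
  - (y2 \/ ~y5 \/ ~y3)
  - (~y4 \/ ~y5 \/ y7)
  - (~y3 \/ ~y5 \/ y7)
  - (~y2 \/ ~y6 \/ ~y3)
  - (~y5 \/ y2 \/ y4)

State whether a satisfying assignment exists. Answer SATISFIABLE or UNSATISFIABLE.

Try y1 = True.
Try y2 = False.
The remaining clauses are satisfied by y3 = True, y4 = True, y5 = False, y6 = True, y7 = True.
Every clause has at least one true literal under this assignment.
So y1=T, y2=F, y3=T, y4=T, y5=F, y6=T, y7=T is a satisfying assignment.

SATISFIABLE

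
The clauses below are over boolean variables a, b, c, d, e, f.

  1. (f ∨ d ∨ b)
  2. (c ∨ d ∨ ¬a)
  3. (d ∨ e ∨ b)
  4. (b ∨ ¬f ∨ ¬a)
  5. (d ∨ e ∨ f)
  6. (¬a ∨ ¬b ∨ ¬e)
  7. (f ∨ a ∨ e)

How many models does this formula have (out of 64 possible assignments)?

29

Split on a, then b.
  a=T, b=T: 5 of the 16 assignments to (c,d,e,f) work.
  a=T, b=F: remaining (c,d,e,f) ∈ {(F,T,F,F); (F,T,T,F); (T,T,F,F); (T,T,T,F)} — 4.
  a=F, b=T: c, d free; 3 ways for (e,f) × 2^2 = 12.
  a=F, b=F: c free; 4 ways for (d,e,f) × 2^1 = 8.
Total: 5 + 4 + 12 + 8 = 29.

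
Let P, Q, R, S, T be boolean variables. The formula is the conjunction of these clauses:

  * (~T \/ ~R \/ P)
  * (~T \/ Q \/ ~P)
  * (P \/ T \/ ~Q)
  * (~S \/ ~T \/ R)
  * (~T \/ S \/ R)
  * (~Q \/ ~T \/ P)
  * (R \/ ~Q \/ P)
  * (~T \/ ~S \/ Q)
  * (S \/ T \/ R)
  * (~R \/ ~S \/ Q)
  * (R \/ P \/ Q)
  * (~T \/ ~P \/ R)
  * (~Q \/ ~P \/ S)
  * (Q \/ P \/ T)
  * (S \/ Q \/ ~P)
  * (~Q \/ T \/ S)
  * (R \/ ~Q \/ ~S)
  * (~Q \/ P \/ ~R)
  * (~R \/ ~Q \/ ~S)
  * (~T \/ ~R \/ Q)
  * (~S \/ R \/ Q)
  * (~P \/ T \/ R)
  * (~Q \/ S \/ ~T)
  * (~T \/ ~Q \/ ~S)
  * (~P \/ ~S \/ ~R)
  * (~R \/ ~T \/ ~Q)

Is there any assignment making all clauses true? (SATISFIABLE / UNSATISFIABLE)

UNSATISFIABLE

Q = True:
  R = True:
    propagation gives P=True, S=True; an empty clause results — contradiction.
  R = False:
    propagation gives P=True, T=False; an empty clause results — contradiction.
Q = False:
  R = True:
    propagation gives S=False, P=False, T=False; an empty clause results — contradiction.
  R = False:
    propagation gives P=True, T=False; an empty clause results — contradiction.
Every branch closes, so no satisfying assignment exists.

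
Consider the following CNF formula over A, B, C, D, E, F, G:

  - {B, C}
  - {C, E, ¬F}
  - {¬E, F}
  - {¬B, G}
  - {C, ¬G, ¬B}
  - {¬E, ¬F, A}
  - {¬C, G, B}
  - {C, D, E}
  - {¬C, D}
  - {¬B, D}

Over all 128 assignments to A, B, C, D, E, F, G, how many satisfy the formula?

Case analysis on C and B:
  C=T, B=T: 5 of the 32 assignments to (A,D,E,F,G) work.
  C=T, B=F: 5 of the 32 assignments to (A,D,E,F,G) work.
  C=F, B=T: a clause becomes empty — 0.
  C=F, B=F: a clause becomes empty — 0.
Total: 5 + 5 + 0 + 0 = 10.

10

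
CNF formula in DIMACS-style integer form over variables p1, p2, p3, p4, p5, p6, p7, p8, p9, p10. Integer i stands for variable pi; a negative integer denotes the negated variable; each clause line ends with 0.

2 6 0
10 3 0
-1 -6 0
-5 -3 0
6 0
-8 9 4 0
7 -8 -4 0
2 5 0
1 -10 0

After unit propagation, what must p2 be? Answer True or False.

True

Unit clause (p6) sets p6 = True.
(¬p1 ∨ ¬p6): since p6 = True, the clause reduces to (¬p1). p1 = False.
From (p1 ∨ ¬p10) and p1 = False: p10 = False.
(p10 ∨ p3) with p10 = False leaves only p3, so p3 = True.
In (¬p5 ∨ ¬p3), ¬p3 is now false; ¬p5 must hold, so p5 = False.
In (p2 ∨ p5), p5 is now false; p2 must hold, so p2 = True.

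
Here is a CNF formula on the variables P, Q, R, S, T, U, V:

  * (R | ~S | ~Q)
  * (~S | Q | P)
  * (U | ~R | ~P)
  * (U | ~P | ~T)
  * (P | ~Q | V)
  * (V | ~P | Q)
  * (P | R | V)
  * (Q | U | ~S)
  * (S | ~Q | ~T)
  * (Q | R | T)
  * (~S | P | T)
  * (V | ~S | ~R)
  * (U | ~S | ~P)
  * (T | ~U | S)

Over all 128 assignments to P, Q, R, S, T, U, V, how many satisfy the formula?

21

Case analysis on P and S:
  P=1, S=1: 5 of the 32 assignments to (Q,R,T,U,V) work.
  P=1, S=0: remaining (Q,R,T,U,V) ∈ {(0,0,1,1,1); (0,1,1,1,1); (1,0,0,0,0); (1,0,0,0,1)} — 4.
  P=0, S=1: remaining (Q,R,T,U,V) ∈ {(1,1,1,0,1); (1,1,1,1,1)} — 2.
  P=0, S=0: 10 of the 32 assignments to (Q,R,T,U,V) work.
Total: 5 + 4 + 2 + 10 = 21.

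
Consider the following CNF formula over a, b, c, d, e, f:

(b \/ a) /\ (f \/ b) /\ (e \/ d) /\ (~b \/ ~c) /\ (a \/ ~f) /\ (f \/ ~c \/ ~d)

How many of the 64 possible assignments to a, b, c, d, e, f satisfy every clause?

Case analysis on b and f:
  b=T, f=T: remaining (a,c,d,e) ∈ {(T,F,F,T); (T,F,T,F); (T,F,T,T)} — 3.
  b=T, f=F: a free; 3 ways for (c,d,e) × 2^1 = 6.
  b=F, f=T: c free; 3 ways for (a,d,e) × 2^1 = 6.
  b=F, f=F: a clause becomes empty — 0.
Total: 3 + 6 + 6 + 0 = 15.

15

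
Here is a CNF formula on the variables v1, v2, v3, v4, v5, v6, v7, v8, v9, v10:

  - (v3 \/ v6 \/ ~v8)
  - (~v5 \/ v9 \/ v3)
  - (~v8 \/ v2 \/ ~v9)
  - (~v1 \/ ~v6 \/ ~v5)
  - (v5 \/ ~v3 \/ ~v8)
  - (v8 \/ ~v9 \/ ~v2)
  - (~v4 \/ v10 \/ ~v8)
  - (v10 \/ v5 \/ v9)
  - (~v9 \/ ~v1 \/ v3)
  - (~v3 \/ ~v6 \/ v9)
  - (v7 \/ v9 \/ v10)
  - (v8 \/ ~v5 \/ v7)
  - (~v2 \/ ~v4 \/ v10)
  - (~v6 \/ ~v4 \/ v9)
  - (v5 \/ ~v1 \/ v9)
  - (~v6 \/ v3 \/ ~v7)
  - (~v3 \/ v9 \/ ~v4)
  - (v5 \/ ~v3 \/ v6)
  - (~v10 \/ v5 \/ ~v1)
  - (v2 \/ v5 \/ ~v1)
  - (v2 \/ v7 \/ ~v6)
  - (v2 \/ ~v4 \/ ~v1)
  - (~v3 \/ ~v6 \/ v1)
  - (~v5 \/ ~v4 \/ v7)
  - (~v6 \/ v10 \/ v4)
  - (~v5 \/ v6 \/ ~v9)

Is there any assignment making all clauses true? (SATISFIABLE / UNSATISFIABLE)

Set v1 = False and propagate.
Branch on v2: take v2 = False.
Try v3 = False.
The remaining clauses are satisfied by v4 = False, v5 = False, v6 = False, v7 = True, v8 = False, v9 = True, v10 = True.
Every clause has at least one true literal under this assignment.
So v1=0, v2=0, v3=0, v4=0, v5=0, v6=0, v7=1, v8=0, v9=1, v10=1 is a satisfying assignment.

SATISFIABLE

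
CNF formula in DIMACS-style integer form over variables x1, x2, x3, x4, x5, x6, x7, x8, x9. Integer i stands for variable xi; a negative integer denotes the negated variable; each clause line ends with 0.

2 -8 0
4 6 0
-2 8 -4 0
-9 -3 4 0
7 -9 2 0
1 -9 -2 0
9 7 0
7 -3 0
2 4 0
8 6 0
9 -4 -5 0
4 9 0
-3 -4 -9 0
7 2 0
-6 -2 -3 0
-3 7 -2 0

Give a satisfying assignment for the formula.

x1=T, x2=T, x3=F, x4=F, x5=T, x6=T, x7=T, x8=T, x9=T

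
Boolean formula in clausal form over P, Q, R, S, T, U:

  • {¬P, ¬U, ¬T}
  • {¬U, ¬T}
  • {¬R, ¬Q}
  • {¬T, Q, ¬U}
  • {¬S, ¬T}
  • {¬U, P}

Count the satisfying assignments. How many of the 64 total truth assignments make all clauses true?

Split on T, then U.
  T=T, U=T: a clause becomes empty — 0.
  T=T, U=F: P free; 3 ways for (Q,R,S) × 2^1 = 6.
  T=F, U=T: S free; 3 ways for (P,Q,R) × 2^1 = 6.
  T=F, U=F: P, S free; 3 ways for (Q,R) × 2^2 = 12.
Total: 0 + 6 + 6 + 12 = 24.

24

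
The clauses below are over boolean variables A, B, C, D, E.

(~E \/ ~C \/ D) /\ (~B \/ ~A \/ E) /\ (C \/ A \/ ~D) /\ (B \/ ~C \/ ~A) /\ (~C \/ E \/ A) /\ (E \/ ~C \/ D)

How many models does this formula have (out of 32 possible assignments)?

Split on C, then A.
  C=T, A=T: remaining (B,D,E) ∈ {(T,T,T)} — 1.
  C=T, A=F: remaining (B,D,E) ∈ {(F,T,T); (T,T,T)} — 2.
  C=F, A=T: D free; 3 ways for (B,E) × 2^1 = 6.
  C=F, A=F: remaining (B,D,E) ∈ {(F,F,F); (F,F,T); (T,F,F); (T,F,T)} — 4.
Total: 1 + 2 + 6 + 4 = 13.

13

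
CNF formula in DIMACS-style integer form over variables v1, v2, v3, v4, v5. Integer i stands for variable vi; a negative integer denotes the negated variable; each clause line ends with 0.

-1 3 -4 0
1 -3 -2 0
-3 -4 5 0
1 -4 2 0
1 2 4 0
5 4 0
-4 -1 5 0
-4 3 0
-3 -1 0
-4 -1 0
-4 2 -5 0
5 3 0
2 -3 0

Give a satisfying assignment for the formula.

Branch on v1: take v1 = True.
  then v3 is forced to False.
  then v4 is forced to False.
  then v5 is forced to True.
v2 is now unconstrained; take v2 = True.
Every clause has at least one true literal under this assignment.

v1=T, v2=T, v3=F, v4=F, v5=T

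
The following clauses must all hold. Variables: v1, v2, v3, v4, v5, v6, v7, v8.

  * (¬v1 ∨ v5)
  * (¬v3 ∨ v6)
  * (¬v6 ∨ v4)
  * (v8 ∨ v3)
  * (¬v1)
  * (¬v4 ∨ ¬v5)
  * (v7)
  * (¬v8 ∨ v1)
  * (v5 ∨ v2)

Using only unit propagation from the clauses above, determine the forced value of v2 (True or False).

True

Unit clause (¬v1) sets v1 = False.
(v7) stands alone — v7 = True.
(v1 ∨ ¬v8): since v1 = False, the clause reduces to (¬v8). v8 = False.
(v8 ∨ v3): since v8 = False, the clause reduces to (v3). v3 = True.
(¬v3 ∨ v6): since v3 = True, the clause reduces to (v6). v6 = True.
(v4 ∨ ¬v6): since v6 = True, the clause reduces to (v4). v4 = True.
(¬v4 ∨ ¬v5) with v4 = True leaves only ¬v5, so v5 = False.
From (v2 ∨ v5) and v5 = False: v2 = True.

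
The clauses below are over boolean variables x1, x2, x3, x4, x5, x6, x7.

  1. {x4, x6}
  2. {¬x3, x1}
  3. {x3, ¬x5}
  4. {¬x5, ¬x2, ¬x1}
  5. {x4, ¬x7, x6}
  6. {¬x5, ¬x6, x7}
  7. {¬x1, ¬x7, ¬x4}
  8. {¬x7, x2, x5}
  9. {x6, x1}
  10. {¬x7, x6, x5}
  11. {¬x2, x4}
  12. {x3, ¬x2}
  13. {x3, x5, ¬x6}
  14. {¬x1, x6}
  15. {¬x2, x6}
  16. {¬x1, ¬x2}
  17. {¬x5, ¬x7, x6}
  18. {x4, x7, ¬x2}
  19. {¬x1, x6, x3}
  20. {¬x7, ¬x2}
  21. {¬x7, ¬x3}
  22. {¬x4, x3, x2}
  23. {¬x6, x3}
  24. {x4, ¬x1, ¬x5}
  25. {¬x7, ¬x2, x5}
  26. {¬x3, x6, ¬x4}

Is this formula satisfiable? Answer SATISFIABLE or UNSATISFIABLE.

SATISFIABLE

Branch on x1: take x1 = True.
  then x6 is forced to True.
  then x2 is forced to False.
  then x3 is forced to True.
  then x7 is forced to False.
  then x5 is forced to False.
x4 is now unconstrained; take x4 = True.
So x1=T, x2=F, x3=T, x4=T, x5=F, x6=T, x7=F is a satisfying assignment.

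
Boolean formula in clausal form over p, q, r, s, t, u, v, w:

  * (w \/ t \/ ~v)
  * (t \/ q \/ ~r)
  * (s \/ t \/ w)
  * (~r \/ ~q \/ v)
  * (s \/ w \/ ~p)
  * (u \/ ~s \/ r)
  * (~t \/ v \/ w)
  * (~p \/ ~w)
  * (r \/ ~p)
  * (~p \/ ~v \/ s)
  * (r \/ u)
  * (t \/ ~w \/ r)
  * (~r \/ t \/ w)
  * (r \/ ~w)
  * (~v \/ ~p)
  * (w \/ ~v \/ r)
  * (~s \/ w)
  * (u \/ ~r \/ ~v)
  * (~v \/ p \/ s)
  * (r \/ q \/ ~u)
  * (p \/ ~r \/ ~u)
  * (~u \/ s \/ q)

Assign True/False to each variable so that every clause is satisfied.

p=F, q=F, r=T, s=T, t=T, u=F, v=F, w=T

Branch on p: take p = False.
Branch on q: take q = False.
The remaining clauses are satisfied by r = True, s = True, t = True, u = False, v = False, w = True.
Every clause has at least one true literal under this assignment.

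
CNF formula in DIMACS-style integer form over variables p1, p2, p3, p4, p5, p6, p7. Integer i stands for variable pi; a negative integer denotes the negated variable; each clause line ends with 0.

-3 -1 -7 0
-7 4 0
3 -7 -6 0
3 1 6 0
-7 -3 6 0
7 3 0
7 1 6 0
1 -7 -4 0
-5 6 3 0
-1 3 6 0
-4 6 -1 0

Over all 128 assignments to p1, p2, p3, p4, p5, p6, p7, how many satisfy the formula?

Split on p3, then p6.
  p3=1, p6=1: forces p7=0; p1, p2, p4, p5 free → 2^4 = 16.
  p3=1, p6=0: remaining (p1,p2,p4,p5,p7) ∈ {(1,0,0,0,0); (1,0,0,1,0); (1,1,0,0,0); (1,1,0,1,0)} — 4.
  p3=0, p6=1: a clause becomes empty — 0.
  p3=0, p6=0: a clause becomes empty — 0.
Total: 16 + 4 + 0 + 0 = 20.

20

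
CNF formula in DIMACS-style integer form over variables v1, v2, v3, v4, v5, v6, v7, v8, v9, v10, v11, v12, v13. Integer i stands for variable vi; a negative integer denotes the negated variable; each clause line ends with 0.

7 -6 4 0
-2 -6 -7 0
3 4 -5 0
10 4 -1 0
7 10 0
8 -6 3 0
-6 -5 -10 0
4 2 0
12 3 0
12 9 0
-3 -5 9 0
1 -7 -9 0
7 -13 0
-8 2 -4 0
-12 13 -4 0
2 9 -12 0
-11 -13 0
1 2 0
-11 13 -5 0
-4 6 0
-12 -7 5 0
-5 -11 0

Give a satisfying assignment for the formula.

Branch on v1: take v1 = True.
Branch on v2: take v2 = True.
For the remaining variables, v3 = True, v4 = False, v5 = False, v6 = False, v7 = False, v8 = True, v9 = True, v10 = True, v11 = True, v12 = False, v13 = False works.

v1=1, v2=1, v3=1, v4=0, v5=0, v6=0, v7=0, v8=1, v9=1, v10=1, v11=1, v12=0, v13=0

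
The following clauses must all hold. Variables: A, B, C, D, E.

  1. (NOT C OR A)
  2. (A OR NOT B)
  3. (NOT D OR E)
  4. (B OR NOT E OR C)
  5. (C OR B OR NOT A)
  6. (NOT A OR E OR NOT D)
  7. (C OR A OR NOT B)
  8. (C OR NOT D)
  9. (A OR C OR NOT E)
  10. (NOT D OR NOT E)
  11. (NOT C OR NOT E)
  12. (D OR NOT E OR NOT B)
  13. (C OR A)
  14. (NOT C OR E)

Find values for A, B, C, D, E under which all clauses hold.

A=True, B=True, C=False, D=False, E=False

Set A = True and propagate.
For the remaining variables, B = True, C = False, D = False, E = False works.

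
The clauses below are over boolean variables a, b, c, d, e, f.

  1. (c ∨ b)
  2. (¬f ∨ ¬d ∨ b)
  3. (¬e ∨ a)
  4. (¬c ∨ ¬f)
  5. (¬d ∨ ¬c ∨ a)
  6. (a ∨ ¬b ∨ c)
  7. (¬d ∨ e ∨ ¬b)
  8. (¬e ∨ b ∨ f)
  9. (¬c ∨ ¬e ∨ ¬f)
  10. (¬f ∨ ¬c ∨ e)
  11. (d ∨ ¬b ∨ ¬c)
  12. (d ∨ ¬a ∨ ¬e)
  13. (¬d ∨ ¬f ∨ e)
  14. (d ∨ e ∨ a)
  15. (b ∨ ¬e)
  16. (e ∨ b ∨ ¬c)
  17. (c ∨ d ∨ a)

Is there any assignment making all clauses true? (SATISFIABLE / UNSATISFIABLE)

Branch on a: take a = True.
Try b = True.
For the remaining variables, c = True, d = True, e = True, f = False works.
So a = True, b = True, c = True, d = True, e = True, f = False is a satisfying assignment.

SATISFIABLE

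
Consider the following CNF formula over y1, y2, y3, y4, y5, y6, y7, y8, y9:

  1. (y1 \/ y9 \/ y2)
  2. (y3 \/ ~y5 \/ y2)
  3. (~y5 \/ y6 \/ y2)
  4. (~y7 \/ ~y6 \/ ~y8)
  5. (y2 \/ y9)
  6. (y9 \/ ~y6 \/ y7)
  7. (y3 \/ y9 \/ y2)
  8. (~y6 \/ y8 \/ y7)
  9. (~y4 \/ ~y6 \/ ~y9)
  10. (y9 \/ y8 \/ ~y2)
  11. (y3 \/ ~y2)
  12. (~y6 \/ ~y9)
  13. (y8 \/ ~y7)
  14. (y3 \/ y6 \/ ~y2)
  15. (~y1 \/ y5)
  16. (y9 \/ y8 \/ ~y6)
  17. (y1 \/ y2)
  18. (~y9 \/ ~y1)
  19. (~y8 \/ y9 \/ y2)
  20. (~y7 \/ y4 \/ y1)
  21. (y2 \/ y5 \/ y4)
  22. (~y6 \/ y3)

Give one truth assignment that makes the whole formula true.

y1 = True  y2 = True  y3 = True  y4 = False  y5 = True  y6 = False  y7 = True  y8 = True  y9 = False

Check each clause:
  1. (y9 \/ y2 \/ y1) — y2 is true.
  2. (y3 \/ y2 \/ ~y5) — y3 is true.
  3. (y6 \/ ~y5 \/ y2) — y2 is true.
  4. (~y6 \/ ~y7 \/ ~y8) — ~y6 is true.
  5. (y2 \/ y9) — y2 is true.
  6. (y7 \/ ~y6 \/ y9) — ~y6 is true.
  7. (y2 \/ y9 \/ y3) — y2 is true.
  8. (y8 \/ y7 \/ ~y6) — y8 is true.
  9. (~y9 \/ ~y6 \/ ~y4) — ~y6 is true.
  10. (y9 \/ ~y2 \/ y8) — y8 is true.
  11. (~y2 \/ y3) — y3 is true.
  12. (~y9 \/ ~y6) — ~y6 is true.
  13. (~y7 \/ y8) — y8 is true.
  14. (~y2 \/ y3 \/ y6) — y3 is true.
  15. (~y1 \/ y5) — y5 is true.
  16. (y8 \/ ~y6 \/ y9) — y8 is true.
  17. (y1 \/ y2) — y1 is true.
  18. (~y1 \/ ~y9) — ~y9 is true.
  19. (y2 \/ y9 \/ ~y8) — y2 is true.
  20. (y1 \/ y4 \/ ~y7) — y1 is true.
  21. (y4 \/ y5 \/ y2) — y2 is true.
  22. (y3 \/ ~y6) — ~y6 is true.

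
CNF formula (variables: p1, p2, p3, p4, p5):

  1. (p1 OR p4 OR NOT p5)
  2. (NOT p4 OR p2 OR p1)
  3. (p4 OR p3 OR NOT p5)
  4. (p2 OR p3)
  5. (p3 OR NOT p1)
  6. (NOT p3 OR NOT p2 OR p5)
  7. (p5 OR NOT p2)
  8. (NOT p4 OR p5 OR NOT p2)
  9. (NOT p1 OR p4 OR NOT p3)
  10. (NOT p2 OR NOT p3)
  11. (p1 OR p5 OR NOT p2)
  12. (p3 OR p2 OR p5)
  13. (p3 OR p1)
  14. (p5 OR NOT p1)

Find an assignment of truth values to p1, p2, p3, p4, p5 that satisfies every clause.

p1 = 0, p2 = 0, p3 = 1, p4 = 0, p5 = 0

Check each clause:
  1. (p1 OR NOT p5 OR p4) — NOT p5 is true.
  2. (NOT p4 OR p1 OR p2) — NOT p4 is true.
  3. (p3 OR p4 OR NOT p5) — p3 is true.
  4. (p2 OR p3) — p3 is true.
  5. (p3 OR NOT p1) — p3 is true.
  6. (NOT p3 OR NOT p2 OR p5) — NOT p2 is true.
  7. (p5 OR NOT p2) — NOT p2 is true.
  8. (NOT p4 OR NOT p2 OR p5) — NOT p4 is true.
  9. (NOT p1 OR NOT p3 OR p4) — NOT p1 is true.
  10. (NOT p2 OR NOT p3) — NOT p2 is true.
  11. (p5 OR NOT p2 OR p1) — NOT p2 is true.
  12. (p2 OR p5 OR p3) — p3 is true.
  13. (p1 OR p3) — p3 is true.
  14. (NOT p1 OR p5) — NOT p1 is true.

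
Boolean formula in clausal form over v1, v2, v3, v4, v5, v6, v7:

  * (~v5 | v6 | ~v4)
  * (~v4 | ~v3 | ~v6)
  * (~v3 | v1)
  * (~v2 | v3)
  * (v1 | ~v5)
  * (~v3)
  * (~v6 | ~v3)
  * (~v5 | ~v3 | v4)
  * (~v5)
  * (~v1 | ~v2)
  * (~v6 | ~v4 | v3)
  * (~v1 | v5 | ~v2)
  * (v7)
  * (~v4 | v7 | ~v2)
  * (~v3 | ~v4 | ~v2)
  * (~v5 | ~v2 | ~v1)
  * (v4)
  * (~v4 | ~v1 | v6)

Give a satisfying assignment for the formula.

The clause (~v3) is unit: v3 must be False.
Unit propagation: (~v2) forces v2 = False.
The clause (~v5) is unit: v5 must be False.
(v7) is a unit clause, so v7 = True.
The clause (v4) is unit: v4 must be True.
Unit propagation: (~v6) forces v6 = False.
Unit propagation: (~v1) forces v1 = False.
Every clause has at least one true literal under this assignment.
Check each clause:
  1. (~v5 | v6 | ~v4) — ~v5 is true.
  2. (~v6 | ~v3 | ~v4) — ~v6 is true.
  3. (v1 | ~v3) — ~v3 is true.
  4. (~v2 | v3) — ~v2 is true.
  5. (~v5 | v1) — ~v5 is true.
  6. (~v3) — ~v3 is true.
  7. (~v3 | ~v6) — ~v6 is true.
  8. (v4 | ~v3 | ~v5) — ~v5 is true.
  9. (~v5) — ~v5 is true.
  10. (~v1 | ~v2) — ~v2 is true.
  11. (v3 | ~v6 | ~v4) — ~v6 is true.
  12. (v5 | ~v1 | ~v2) — ~v1 is true.
  13. (v7) — v7 is true.
  14. (v7 | ~v4 | ~v2) — ~v2 is true.
  15. (~v3 | ~v2 | ~v4) — ~v3 is true.
  16. (~v5 | ~v1 | ~v2) — ~v5 is true.
  17. (v4) — v4 is true.
  18. (~v4 | v6 | ~v1) — ~v1 is true.

v1 = 0  v2 = 0  v3 = 0  v4 = 1  v5 = 0  v6 = 0  v7 = 1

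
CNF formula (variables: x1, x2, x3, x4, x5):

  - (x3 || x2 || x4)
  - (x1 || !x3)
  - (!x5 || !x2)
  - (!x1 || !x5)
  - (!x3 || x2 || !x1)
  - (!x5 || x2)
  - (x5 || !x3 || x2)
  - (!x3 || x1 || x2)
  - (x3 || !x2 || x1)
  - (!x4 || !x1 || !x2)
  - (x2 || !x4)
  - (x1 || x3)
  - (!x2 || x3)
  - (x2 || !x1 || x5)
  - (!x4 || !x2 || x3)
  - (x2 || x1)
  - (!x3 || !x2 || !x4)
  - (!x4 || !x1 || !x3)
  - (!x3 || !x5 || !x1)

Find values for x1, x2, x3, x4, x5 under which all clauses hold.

Try x1 = True.
  then x5 is forced to False.
  then x2 is forced to True.
  then x4 is forced to False.
  then x3 is forced to True.

x1=T  x2=T  x3=T  x4=F  x5=F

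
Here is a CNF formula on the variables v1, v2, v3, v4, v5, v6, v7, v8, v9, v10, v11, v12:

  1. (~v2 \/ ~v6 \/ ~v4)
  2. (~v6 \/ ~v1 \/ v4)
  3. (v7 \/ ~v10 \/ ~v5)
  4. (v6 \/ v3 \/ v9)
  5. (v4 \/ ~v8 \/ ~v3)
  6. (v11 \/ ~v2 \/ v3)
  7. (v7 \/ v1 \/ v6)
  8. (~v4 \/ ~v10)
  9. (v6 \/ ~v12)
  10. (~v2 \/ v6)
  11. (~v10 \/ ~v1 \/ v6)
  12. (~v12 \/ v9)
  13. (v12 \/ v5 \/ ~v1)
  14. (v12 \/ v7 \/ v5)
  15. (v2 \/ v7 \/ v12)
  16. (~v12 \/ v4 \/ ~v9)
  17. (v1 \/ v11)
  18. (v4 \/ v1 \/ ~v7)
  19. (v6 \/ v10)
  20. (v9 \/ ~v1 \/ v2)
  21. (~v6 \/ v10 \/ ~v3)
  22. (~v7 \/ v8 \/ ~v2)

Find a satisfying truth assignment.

Pure literal: v11 appears only positively; assign v11 = True.
Branch on v1: take v1 = False.
Set v2 = True and propagate.
  then v6 is forced to True.
  then v4 is forced to False.
  then v7 is forced to False.
Set v3 = False and propagate.
For the remaining variables, v5 = True, v8 = True, v9 = True, v10 = False, v12 = False works.

v1=0  v2=1  v3=0  v4=0  v5=1  v6=1  v7=0  v8=1  v9=1  v10=0  v11=1  v12=0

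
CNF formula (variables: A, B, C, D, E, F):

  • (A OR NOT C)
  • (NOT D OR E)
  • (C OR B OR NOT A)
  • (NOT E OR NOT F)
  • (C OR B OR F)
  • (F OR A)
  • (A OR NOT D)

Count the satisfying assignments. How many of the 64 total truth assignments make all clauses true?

Split on A, then C.
  A=T, C=T: B free; 4 ways for (D,E,F) × 2^1 = 8.
  A=T, C=F: remaining (B,D,E,F) ∈ {(T,F,F,F); (T,F,F,T); (T,F,T,F); (T,T,T,F)} — 4.
  A=F, C=T: a clause becomes empty — 0.
  A=F, C=F: remaining (B,D,E,F) ∈ {(F,F,F,T); (T,F,F,T)} — 2.
Total: 8 + 4 + 0 + 2 = 14.

14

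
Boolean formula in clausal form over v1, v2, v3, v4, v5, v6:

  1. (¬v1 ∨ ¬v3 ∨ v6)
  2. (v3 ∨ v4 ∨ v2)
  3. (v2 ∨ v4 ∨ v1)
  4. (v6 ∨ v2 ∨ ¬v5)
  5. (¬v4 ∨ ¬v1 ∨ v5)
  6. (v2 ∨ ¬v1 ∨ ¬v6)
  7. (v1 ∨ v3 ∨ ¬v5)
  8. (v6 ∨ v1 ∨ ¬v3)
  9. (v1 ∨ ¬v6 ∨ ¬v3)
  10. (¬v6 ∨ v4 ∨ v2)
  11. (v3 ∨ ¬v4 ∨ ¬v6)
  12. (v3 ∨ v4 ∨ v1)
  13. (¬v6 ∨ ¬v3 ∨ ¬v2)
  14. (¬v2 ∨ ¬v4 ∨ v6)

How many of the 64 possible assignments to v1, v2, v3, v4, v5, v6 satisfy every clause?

The models are:
  v1=0 v2=0 v3=0 v4=1 v5=0 v6=0
  v1=1 v2=1 v3=0 v4=0 v5=0 v6=0
  v1=1 v2=1 v3=0 v4=0 v5=0 v6=1
  v1=1 v2=1 v3=0 v4=0 v5=1 v6=0
  v1=1 v2=1 v3=0 v4=0 v5=1 v6=1
That's 5 in total.

5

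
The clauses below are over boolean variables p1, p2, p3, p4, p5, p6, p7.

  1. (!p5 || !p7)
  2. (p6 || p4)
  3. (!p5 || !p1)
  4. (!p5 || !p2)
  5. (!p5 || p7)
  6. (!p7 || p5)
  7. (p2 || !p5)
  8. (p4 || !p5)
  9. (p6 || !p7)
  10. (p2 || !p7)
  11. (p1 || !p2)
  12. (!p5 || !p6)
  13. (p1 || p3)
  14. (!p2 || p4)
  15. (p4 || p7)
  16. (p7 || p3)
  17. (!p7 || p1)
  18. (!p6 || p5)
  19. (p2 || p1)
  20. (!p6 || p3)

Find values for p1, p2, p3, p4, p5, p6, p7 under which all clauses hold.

p1=T, p2=T, p3=T, p4=T, p5=F, p6=F, p7=F

Check each clause:
  1. (!p7 || !p5) — !p7 is true.
  2. (p4 || p6) — p4 is true.
  3. (!p1 || !p5) — !p5 is true.
  4. (!p2 || !p5) — !p5 is true.
  5. (p7 || !p5) — !p5 is true.
  6. (p5 || !p7) — !p7 is true.
  7. (p2 || !p5) — p2 is true.
  8. (p4 || !p5) — !p5 is true.
  9. (p6 || !p7) — !p7 is true.
  10. (!p7 || p2) — !p7 is true.
  11. (p1 || !p2) — p1 is true.
  12. (!p6 || !p5) — !p6 is true.
  13. (p1 || p3) — p1 is true.
  14. (p4 || !p2) — p4 is true.
  15. (p7 || p4) — p4 is true.
  16. (p3 || p7) — p3 is true.
  17. (!p7 || p1) — !p7 is true.
  18. (p5 || !p6) — !p6 is true.
  19. (p1 || p2) — p1 is true.
  20. (p3 || !p6) — !p6 is true.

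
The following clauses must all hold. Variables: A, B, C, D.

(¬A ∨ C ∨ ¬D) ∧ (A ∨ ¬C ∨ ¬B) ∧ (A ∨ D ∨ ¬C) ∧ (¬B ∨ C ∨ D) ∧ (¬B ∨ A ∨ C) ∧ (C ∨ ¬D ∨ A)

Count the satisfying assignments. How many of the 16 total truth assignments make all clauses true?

Case analysis on C and A:
  C=T, A=T: remaining (B,D) ∈ {(F,F); (F,T); (T,F); (T,T)} — 4.
  C=T, A=F: remaining (B,D) ∈ {(F,T)} — 1.
  C=F, A=T: remaining (B,D) ∈ {(F,F)} — 1.
  C=F, A=F: remaining (B,D) ∈ {(F,F)} — 1.
Total: 4 + 1 + 1 + 1 = 7.

7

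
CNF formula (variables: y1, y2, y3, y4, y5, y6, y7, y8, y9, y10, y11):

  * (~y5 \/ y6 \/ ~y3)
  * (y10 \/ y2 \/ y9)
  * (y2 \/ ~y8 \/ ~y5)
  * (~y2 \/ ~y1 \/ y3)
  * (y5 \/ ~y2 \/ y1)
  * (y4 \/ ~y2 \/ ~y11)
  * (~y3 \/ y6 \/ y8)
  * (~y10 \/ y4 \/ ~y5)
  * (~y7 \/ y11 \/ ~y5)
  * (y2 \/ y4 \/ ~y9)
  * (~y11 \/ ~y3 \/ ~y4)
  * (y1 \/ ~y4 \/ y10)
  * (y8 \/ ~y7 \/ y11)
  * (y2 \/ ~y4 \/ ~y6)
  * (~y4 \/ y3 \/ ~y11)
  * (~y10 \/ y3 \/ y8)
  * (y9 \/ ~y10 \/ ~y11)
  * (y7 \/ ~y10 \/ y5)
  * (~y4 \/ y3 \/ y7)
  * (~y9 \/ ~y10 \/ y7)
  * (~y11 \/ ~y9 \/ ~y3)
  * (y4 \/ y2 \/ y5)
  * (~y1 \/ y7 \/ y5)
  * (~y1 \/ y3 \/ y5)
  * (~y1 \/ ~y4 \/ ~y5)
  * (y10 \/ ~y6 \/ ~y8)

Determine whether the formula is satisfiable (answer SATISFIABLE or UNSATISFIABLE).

SATISFIABLE

Branch on y1: take y1 = True.
Try y2 = True.
  then y3 is forced to True.
The remaining clauses are satisfied by y4 = False, y5 = False, y6 = False, y7 = True, y8 = True, y9 = False, y10 = False, y11 = False.
So y1=True, y2=True, y3=True, y4=False, y5=False, y6=False, y7=True, y8=True, y9=False, y10=False, y11=False is a satisfying assignment.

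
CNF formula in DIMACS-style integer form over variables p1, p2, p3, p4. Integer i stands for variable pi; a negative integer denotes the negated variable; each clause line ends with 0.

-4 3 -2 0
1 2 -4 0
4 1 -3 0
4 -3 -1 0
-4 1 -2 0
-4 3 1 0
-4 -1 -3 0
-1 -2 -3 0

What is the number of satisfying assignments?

Satisfying assignments:
  p1=F p2=F p3=F p4=F
  p1=F p2=T p3=F p4=F
  p1=T p2=F p3=F p4=F
  p1=T p2=F p3=F p4=T
  p1=T p2=T p3=F p4=F
Count: 5.

5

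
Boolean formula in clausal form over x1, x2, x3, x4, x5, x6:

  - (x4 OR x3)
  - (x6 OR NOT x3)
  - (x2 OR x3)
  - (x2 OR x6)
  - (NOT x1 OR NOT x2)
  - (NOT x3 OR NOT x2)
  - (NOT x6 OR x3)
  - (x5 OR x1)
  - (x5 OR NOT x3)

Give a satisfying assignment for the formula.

x5 occurs only positively in the remaining clauses — set x5 = True.
Set x1 = False and propagate.
Set x2 = False and propagate.
  then x3 is forced to True.
  then x6 is forced to True.
x4 is now unconstrained; take x4 = False.
Every clause has at least one true literal under this assignment.

x1 = False, x2 = False, x3 = True, x4 = False, x5 = True, x6 = True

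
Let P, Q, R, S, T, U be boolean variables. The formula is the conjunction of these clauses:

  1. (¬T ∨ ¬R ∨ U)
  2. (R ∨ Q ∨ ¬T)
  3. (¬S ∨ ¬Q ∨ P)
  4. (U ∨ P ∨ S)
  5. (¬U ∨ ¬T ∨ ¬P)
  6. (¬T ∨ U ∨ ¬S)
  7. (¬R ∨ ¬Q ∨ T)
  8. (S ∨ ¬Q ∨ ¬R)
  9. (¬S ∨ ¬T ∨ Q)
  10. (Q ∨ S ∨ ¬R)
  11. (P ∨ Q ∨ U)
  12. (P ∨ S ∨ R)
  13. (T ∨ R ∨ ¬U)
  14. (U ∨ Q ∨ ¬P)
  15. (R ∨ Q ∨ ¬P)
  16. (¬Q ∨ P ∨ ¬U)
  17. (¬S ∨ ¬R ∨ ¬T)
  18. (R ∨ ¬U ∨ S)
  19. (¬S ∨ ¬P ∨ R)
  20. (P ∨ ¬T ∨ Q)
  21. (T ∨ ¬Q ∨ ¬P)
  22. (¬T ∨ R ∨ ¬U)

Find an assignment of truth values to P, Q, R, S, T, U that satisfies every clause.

P=False, Q=False, R=True, S=True, T=False, U=True

Check each clause:
  1. (¬T ∨ U ∨ ¬R) — ¬T is true.
  2. (¬T ∨ R ∨ Q) — R is true.
  3. (¬Q ∨ ¬S ∨ P) — ¬Q is true.
  4. (U ∨ S ∨ P) — S is true.
  5. (¬T ∨ ¬P ∨ ¬U) — ¬T is true.
  6. (¬T ∨ ¬S ∨ U) — ¬T is true.
  7. (¬Q ∨ T ∨ ¬R) — ¬Q is true.
  8. (S ∨ ¬R ∨ ¬Q) — S is true.
  9. (Q ∨ ¬T ∨ ¬S) — ¬T is true.
  10. (¬R ∨ S ∨ Q) — S is true.
  11. (Q ∨ U ∨ P) — U is true.
  12. (S ∨ R ∨ P) — R is true.
  13. (¬U ∨ R ∨ T) — R is true.
  14. (Q ∨ ¬P ∨ U) — ¬P is true.
  15. (¬P ∨ R ∨ Q) — R is true.
  16. (P ∨ ¬Q ∨ ¬U) — ¬Q is true.
  17. (¬S ∨ ¬R ∨ ¬T) — ¬T is true.
  18. (¬U ∨ S ∨ R) — R is true.
  19. (R ∨ ¬S ∨ ¬P) — R is true.
  20. (¬T ∨ P ∨ Q) — ¬T is true.
  21. (T ∨ ¬Q ∨ ¬P) — ¬P is true.
  22. (¬T ∨ ¬U ∨ R) — R is true.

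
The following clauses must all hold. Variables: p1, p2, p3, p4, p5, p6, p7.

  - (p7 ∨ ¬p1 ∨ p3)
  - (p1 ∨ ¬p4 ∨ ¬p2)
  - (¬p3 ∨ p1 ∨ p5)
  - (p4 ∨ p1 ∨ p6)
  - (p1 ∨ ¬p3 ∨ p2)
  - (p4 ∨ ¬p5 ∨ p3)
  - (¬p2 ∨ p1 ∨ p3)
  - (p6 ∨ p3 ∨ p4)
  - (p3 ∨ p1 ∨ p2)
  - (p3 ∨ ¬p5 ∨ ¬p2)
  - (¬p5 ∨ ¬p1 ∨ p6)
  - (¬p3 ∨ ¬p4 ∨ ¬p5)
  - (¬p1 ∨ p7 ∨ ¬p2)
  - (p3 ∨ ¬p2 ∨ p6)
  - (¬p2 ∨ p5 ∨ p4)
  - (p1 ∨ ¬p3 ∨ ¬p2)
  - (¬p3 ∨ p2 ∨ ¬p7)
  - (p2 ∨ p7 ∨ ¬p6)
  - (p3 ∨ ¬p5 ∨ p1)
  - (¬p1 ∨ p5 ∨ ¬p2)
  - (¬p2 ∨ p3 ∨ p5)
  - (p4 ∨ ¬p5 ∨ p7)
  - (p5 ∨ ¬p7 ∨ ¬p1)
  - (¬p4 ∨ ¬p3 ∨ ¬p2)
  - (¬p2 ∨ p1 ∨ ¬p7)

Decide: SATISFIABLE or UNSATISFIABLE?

SATISFIABLE

Branch on p1: take p1 = True.
Set p2 = False and propagate.
The remaining clauses are satisfied by p3 = True, p4 = False, p5 = False, p6 = False, p7 = False.
Every clause has at least one true literal under this assignment.
So p1=True, p2=False, p3=True, p4=False, p5=False, p6=False, p7=False is a satisfying assignment.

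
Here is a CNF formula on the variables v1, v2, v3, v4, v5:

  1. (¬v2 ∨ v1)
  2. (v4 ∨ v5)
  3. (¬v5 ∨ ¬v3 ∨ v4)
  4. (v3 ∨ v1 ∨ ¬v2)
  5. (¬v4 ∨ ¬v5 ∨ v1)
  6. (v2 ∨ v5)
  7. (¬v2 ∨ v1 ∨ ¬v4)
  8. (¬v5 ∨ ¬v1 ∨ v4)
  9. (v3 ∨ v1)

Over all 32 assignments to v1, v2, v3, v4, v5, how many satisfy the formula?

6

The models are:
  v1=T v2=F v3=F v4=T v5=T
  v1=T v2=F v3=T v4=T v5=T
  v1=T v2=T v3=F v4=T v5=F
  v1=T v2=T v3=F v4=T v5=T
  v1=T v2=T v3=T v4=T v5=F
  v1=T v2=T v3=T v4=T v5=T
That's 6 in total.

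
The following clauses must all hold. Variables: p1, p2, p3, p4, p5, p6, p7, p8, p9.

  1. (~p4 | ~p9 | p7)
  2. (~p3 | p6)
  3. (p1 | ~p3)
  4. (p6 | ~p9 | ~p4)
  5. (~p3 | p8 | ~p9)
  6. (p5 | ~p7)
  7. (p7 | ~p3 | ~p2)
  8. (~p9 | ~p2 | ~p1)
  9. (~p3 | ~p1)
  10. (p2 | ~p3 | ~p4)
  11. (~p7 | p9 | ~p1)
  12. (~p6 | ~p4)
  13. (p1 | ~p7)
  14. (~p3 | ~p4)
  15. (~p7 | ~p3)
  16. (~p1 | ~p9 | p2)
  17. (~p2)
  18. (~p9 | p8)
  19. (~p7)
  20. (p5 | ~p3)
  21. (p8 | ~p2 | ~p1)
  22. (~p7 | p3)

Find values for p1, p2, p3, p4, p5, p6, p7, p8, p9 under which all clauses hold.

Unit propagation: (~p2) forces p2 = False.
(~p7) is a unit clause, so p7 = False.
p3 occurs only negated in the remaining clauses — set p3 = False.
Pure literal: p4 appears only negated; assign p4 = False.
Try p1 = True.
  then p9 is forced to False.
p5, p6, p8 are now unconstrained; take p5 = False, p6 = True, p8 = False.
Every clause has at least one true literal under this assignment.

p1 = T  p2 = F  p3 = F  p4 = F  p5 = F  p6 = T  p7 = F  p8 = F  p9 = F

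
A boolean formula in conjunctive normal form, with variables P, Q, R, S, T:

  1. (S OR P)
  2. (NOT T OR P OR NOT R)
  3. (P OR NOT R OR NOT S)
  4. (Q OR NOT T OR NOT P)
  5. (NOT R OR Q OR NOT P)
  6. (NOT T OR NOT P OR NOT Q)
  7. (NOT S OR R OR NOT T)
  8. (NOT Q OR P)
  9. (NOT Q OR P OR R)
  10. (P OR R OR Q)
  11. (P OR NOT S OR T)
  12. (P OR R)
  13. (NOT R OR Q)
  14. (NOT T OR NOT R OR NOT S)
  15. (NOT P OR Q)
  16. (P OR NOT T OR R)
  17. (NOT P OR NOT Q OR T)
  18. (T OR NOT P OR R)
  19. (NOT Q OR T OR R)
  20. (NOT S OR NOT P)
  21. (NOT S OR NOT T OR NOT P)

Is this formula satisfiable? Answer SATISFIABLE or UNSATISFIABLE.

P = True:
  propagation gives Q=True, T=False; an empty clause results — contradiction.
P = False:
  propagation gives S=True, R=False; an empty clause results — contradiction.
Every branch closes, so no satisfying assignment exists.

UNSATISFIABLE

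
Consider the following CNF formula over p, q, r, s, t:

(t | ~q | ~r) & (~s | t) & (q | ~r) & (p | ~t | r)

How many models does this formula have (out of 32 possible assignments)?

12

Case analysis on r and t:
  r=1, t=1: remaining (p,q,s) ∈ {(0,1,0); (0,1,1); (1,1,0); (1,1,1)} — 4.
  r=1, t=0: a clause becomes empty — 0.
  r=0, t=1: remaining (p,q,s) ∈ {(1,0,0); (1,0,1); (1,1,0); (1,1,1)} — 4.
  r=0, t=0: remaining (p,q,s) ∈ {(0,0,0); (0,1,0); (1,0,0); (1,1,0)} — 4.
Total: 4 + 0 + 4 + 4 = 12.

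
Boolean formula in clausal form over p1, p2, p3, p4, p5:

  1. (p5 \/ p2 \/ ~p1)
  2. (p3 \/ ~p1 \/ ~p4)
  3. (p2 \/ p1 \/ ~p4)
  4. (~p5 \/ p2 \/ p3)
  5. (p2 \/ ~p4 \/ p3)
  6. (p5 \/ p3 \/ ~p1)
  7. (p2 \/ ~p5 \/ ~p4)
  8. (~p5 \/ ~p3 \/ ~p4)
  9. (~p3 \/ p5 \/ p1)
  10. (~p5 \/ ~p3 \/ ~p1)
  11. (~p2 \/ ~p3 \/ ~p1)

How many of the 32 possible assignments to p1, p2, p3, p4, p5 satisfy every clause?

Split on p3, then p1.
  p3=1, p1=1: a clause becomes empty — 0.
  p3=1, p1=0: remaining (p2,p4,p5) ∈ {(0,0,1); (1,0,1)} — 2.
  p3=0, p1=1: remaining (p2,p4,p5) ∈ {(1,0,1)} — 1.
  p3=0, p1=0: 5 of the 8 assignments to (p2,p4,p5) work.
Total: 0 + 2 + 1 + 5 = 8.

8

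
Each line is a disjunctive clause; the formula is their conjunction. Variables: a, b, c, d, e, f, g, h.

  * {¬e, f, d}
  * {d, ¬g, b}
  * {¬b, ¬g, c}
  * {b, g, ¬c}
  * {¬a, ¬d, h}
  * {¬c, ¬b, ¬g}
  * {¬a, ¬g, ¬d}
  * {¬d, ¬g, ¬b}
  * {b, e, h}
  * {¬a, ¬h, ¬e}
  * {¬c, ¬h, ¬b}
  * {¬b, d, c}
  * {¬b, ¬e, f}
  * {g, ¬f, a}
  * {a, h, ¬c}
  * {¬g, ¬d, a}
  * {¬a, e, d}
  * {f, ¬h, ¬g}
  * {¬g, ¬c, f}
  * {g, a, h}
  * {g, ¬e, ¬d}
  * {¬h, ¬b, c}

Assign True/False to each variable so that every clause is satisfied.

a=F, b=F, c=F, d=T, e=F, f=F, g=F, h=T

Branch on a: take a = False.
The remaining clauses are satisfied by b = False, c = False, d = True, e = False, f = False, g = False, h = True.
Every clause has at least one true literal under this assignment.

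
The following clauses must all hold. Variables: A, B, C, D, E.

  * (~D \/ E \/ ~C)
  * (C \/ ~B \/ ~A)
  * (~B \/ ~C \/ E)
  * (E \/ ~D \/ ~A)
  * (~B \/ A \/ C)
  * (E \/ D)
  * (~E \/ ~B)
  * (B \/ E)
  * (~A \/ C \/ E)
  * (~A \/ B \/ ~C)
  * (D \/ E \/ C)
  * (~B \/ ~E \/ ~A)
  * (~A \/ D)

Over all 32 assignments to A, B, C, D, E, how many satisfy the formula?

The models are:
  A=F B=F C=F D=F E=T
  A=F B=F C=F D=T E=T
  A=F B=F C=T D=F E=T
  A=F B=F C=T D=T E=T
  A=T B=F C=F D=T E=T
Count: 5.

5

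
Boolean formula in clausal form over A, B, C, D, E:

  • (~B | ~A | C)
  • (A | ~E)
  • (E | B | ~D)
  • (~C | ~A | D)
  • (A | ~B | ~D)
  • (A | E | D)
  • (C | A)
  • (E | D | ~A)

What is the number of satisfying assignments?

5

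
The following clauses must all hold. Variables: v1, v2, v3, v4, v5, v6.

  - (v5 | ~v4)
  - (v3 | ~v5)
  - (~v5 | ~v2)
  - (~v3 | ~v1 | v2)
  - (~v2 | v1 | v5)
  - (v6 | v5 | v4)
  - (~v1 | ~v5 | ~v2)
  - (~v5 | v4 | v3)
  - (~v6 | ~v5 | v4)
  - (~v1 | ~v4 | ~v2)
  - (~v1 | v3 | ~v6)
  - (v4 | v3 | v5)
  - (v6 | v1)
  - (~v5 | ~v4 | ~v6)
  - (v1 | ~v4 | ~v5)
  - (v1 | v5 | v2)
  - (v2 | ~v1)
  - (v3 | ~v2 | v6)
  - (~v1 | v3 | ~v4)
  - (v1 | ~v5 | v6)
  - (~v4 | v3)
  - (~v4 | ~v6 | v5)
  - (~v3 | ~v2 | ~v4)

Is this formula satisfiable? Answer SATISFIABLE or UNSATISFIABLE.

SATISFIABLE

Set v1 = True and propagate.
  then v2 is forced to True.
  then v5 is forced to False.
  then v4 is forced to False.
  then v6 is forced to True.
  then v3 is forced to True.
So v1=True, v2=True, v3=True, v4=False, v5=False, v6=True is a satisfying assignment.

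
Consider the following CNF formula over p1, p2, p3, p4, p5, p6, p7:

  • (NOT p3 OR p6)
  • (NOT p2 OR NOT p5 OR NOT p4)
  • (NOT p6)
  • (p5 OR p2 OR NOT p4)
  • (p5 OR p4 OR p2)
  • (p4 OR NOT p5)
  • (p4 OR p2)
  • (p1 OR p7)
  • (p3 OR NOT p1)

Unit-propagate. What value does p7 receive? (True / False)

True

Unit clause (NOT p6) sets p6 = False.
(NOT p3 OR p6): since p6 = False, the clause reduces to (NOT p3). p3 = False.
In (NOT p1 OR p3), p3 is now false; NOT p1 must hold, so p1 = False.
From (p7 OR p1) and p1 = False: p7 = True.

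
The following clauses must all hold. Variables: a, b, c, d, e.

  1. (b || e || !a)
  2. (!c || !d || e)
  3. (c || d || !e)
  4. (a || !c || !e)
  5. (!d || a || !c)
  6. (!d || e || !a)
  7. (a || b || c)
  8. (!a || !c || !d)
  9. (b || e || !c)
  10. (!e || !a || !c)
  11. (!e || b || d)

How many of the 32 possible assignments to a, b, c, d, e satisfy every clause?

8

Split on c, then e.
  c=T, e=T: a clause becomes empty — 0.
  c=T, e=F: remaining (a,b,d) ∈ {(F,T,F); (T,T,F)} — 2.
  c=F, e=T: remaining (a,b,d) ∈ {(F,T,T); (T,F,T); (T,T,T)} — 3.
  c=F, e=F: remaining (a,b,d) ∈ {(F,T,F); (F,T,T); (T,T,F)} — 3.
Total: 0 + 2 + 3 + 3 = 8.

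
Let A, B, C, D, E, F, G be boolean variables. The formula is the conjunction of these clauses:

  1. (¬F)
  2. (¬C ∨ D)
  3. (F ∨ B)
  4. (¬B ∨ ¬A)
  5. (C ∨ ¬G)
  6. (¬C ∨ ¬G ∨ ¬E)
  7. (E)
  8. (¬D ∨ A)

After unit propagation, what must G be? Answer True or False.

(¬F) stands alone — F = False.
(F ∨ B) with F = False leaves only B, so B = True.
(¬A ∨ ¬B) with B = True leaves only ¬A, so A = False.
(E) is a unit clause: E = True.
From (¬D ∨ A) and A = False: D = False.
In (D ∨ ¬C), D is now false; ¬C must hold, so C = False.
(C ∨ ¬G): since C = False, the clause reduces to (¬G). G = False.

False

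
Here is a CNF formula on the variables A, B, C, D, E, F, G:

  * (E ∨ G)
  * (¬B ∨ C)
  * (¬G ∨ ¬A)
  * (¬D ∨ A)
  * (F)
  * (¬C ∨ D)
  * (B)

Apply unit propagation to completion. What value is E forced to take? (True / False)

Unit clause (F) sets F = True.
(B) is a unit clause: B = True.
(¬B ∨ C): since B = True, the clause reduces to (C). C = True.
(D ∨ ¬C) with C = True leaves only D, so D = True.
In (¬D ∨ A), ¬D is now false; A must hold, so A = True.
In (¬A ∨ ¬G), ¬A is now false; ¬G must hold, so G = False.
From (E ∨ G) and G = False: E = True.

True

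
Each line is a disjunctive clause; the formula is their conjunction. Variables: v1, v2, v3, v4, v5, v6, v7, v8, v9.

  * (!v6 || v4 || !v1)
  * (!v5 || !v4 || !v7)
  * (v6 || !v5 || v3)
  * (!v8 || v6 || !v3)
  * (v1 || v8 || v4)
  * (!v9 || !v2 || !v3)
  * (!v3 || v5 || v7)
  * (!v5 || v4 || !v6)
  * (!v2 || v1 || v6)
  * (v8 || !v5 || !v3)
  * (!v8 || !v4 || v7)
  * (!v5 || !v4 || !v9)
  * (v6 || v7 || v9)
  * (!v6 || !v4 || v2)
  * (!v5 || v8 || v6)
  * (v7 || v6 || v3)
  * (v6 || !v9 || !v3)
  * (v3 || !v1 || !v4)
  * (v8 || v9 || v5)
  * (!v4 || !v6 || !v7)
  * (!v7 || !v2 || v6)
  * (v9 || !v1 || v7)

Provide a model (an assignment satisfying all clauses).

v1=F  v2=F  v3=F  v4=F  v5=F  v6=T  v7=T  v8=T  v9=F

Check each clause:
  1. (!v1 || v4 || !v6) — !v1 is true.
  2. (!v5 || !v4 || !v7) — !v5 is true.
  3. (!v5 || v3 || v6) — !v5 is true.
  4. (!v3 || v6 || !v8) — !v3 is true.
  5. (v1 || v4 || v8) — v8 is true.
  6. (!v3 || !v9 || !v2) — !v3 is true.
  7. (v5 || v7 || !v3) — !v3 is true.
  8. (v4 || !v6 || !v5) — !v5 is true.
  9. (!v2 || v1 || v6) — v6 is true.
  10. (!v3 || v8 || !v5) — v8 is true.
  11. (!v8 || v7 || !v4) — !v4 is true.
  12. (!v9 || !v4 || !v5) — !v5 is true.
  13. (v7 || v9 || v6) — v6 is true.
  14. (!v4 || v2 || !v6) — !v4 is true.
  15. (v6 || v8 || !v5) — v8 is true.
  16. (v7 || v3 || v6) — v6 is true.
  17. (!v9 || !v3 || v6) — !v3 is true.
  18. (v3 || !v1 || !v4) — !v4 is true.
  19. (v5 || v9 || v8) — v8 is true.
  20. (!v7 || !v4 || !v6) — !v4 is true.
  21. (!v7 || !v2 || v6) — !v2 is true.
  22. (!v1 || v7 || v9) — !v1 is true.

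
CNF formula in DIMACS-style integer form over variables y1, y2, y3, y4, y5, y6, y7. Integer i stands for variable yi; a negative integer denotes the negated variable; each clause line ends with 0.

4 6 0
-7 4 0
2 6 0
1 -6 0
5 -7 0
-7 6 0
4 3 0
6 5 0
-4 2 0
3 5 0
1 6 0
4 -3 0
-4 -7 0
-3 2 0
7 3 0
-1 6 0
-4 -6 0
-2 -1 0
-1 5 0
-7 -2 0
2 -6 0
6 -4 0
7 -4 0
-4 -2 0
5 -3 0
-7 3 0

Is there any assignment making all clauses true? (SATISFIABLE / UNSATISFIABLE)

y4 = True:
  propagation gives y2=True; an empty clause results — contradiction.
y4 = False:
  propagation gives y6=True, y7=False, y1=True, y3=True; an empty clause results — contradiction.
Every branch closes, so no satisfying assignment exists.

UNSATISFIABLE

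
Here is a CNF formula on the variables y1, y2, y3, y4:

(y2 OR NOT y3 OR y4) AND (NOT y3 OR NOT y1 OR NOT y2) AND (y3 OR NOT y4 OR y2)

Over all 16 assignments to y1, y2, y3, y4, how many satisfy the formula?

10

Case analysis on y2 and y3:
  y2=1, y3=1: remaining (y1,y4) ∈ {(0,0); (0,1)} — 2.
  y2=1, y3=0: remaining (y1,y4) ∈ {(0,0); (0,1); (1,0); (1,1)} — 4.
  y2=0, y3=1: remaining (y1,y4) ∈ {(0,1); (1,1)} — 2.
  y2=0, y3=0: remaining (y1,y4) ∈ {(0,0); (1,0)} — 2.
Total: 2 + 4 + 2 + 2 = 10.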